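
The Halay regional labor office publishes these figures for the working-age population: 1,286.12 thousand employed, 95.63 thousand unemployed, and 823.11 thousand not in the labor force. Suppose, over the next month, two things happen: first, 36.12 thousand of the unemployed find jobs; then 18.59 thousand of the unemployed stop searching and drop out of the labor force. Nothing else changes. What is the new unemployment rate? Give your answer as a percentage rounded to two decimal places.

New unemployment rate ≈ 3.00%.

Initially, labor force = 1,286.12 + 95.63 = 1,381.75 thousand, so u = 95.63/1,381.75 = 6.92%.
After the first change, unemployed falls and employed rises by 36.12; labor force unchanged → E = 1,322.24, U = 59.51, labor force = 1,381.75 thousand.
After the second change, unemployed and labor force both fall by 18.59 → E = 1,322.24, U = 40.92, labor force = 1,363.16 thousand.
New unemployment rate = 40.92 / 1,363.16 = 3.00%.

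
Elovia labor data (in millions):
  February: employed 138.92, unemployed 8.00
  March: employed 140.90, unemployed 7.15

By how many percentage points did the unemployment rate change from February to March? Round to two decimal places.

February: labor force = 138.92 + 8.00 = 146.92; u = 8.00/146.92 = 5.45%.
March: labor force = 140.90 + 7.15 = 148.05; u = 7.15/148.05 = 4.83%.
Change = 4.83% − 5.45% = −0.62 pp.

The unemployment rate changed by −0.62 percentage points.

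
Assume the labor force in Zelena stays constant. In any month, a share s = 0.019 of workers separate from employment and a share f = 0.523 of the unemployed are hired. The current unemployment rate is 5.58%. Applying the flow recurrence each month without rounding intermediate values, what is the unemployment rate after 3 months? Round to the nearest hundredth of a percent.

With a fixed labor force, u_{t+1} = u_t + s·(1−u_t) − f·u_t = u_t·(1−s−f) + s.
Here 1−s−f = 0.458 and s = 0.019.
u_1 = 0.055800 × 0.458 + 0.019 = 0.044556.
u_2 = 0.044556 × 0.458 + 0.019 = 0.039407.
u_3 = 0.039407 × 0.458 + 0.019 = 0.037048.

Unemployment rate after three months ≈ 3.70%.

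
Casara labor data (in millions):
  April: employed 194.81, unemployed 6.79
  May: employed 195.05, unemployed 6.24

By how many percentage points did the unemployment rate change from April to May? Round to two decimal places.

The unemployment rate changed by −0.27 percentage points.

April: labor force = 194.81 + 6.79 = 201.60; u = 6.79/201.60 = 3.37%.
May: labor force = 195.05 + 6.24 = 201.29; u = 6.24/201.29 = 3.10%.
Change = 3.10% − 3.37% = −0.27 pp.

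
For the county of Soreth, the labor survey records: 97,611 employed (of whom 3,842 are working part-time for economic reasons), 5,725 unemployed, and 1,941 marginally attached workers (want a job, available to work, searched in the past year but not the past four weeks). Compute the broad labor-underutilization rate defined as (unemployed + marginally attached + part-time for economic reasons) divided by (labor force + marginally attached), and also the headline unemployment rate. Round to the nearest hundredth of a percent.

Broad underutilization rate ≈ 10.93%; headline unemployment rate ≈ 5.54%.

Labor force = 97,611 + 5,725 = 103,336.
Numerator = 5,725 + 1,941 + 3,842 = 11,508.
Denominator = 103,336 + 1,941 = 105,277.
Broad rate = 11,508 / 105,277 = 10.93%.
Headline unemployment rate = 5,725 / 103,336 = 5.54%.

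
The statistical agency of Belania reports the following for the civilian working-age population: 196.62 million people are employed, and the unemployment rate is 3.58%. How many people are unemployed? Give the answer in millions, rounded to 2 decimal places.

About 7.30 million are unemployed.

Let U be the number unemployed. The labor force is E + U, and U/(E+U) = 0.0358.
So U = 0.0358 × 196.62 / (1 − 0.0358) = 7.0390 / 0.9642 ≈ 7.30 million.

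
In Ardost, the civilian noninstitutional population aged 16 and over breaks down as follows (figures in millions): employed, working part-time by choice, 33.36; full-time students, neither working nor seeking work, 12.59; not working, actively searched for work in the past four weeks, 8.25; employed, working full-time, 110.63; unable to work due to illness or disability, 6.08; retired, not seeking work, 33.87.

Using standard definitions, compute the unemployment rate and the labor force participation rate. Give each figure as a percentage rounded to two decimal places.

Employed = 33.36 + 110.63 = 143.99 million.
Unemployed = 8.25 million.
Labor force = 143.99 + 8.25 = 152.24 million.
Not in labor force = 12.59 + 6.08 + 33.87 = 52.54 million (those not working and not actively searching are outside the labor force).
Civilian working-age population = 152.24 + 52.54 = 204.78 million.
Unemployment rate = 8.25 / 152.24 = 5.42%.
Labor force participation rate = 152.24 / 204.78 = 74.34%.

Unemployment rate ≈ 5.42%; labor force participation rate ≈ 74.34%.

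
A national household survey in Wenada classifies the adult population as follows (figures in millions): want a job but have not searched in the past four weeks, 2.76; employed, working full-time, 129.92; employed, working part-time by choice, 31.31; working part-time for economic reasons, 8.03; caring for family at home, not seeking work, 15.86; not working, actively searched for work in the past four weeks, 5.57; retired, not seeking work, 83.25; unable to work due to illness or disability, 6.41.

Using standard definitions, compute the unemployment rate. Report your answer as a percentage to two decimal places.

Employed = 129.92 + 31.31 + 8.03 = 169.26 million (anyone who worked, including part-time for economic reasons, counts as employed).
Unemployed = 5.57 million.
Labor force = 169.26 + 5.57 = 174.83 million.
Unemployment rate = 5.57 / 174.83 = 3.19%.

Unemployment rate ≈ 3.19%.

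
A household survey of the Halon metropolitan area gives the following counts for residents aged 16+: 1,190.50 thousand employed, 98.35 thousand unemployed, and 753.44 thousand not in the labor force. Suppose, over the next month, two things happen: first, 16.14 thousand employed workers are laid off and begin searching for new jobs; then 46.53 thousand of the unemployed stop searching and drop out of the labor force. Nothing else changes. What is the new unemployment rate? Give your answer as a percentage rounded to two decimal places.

Initially, labor force = 1,190.50 + 98.35 = 1,288.85 thousand, so u = 98.35/1,288.85 = 7.63%.
After the first change, employed falls and unemployed rises by 16.14; labor force unchanged → E = 1,174.36, U = 114.49, labor force = 1,288.85 thousand.
After the second change, unemployed and labor force both fall by 46.53 → E = 1,174.36, U = 67.96, labor force = 1,242.32 thousand.
New unemployment rate = 67.96 / 1,242.32 = 5.47%.

New unemployment rate ≈ 5.47%.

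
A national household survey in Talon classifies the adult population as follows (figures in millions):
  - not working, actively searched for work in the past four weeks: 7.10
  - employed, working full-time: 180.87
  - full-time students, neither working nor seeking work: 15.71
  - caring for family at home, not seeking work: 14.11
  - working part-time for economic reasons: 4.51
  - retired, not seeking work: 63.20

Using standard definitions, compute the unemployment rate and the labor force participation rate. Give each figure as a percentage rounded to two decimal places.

Unemployment rate ≈ 3.69%; labor force participation rate ≈ 67.42%.

Employed = 180.87 + 4.51 = 185.38 million (anyone who worked, including part-time for economic reasons, counts as employed).
Unemployed = 7.10 million.
Labor force = 185.38 + 7.10 = 192.48 million.
Not in labor force = 15.71 + 14.11 + 63.20 = 93.02 million (those not working and not actively searching are outside the labor force).
Civilian working-age population = 192.48 + 93.02 = 285.50 million.
Unemployment rate = 7.10 / 192.48 = 3.69%.
Labor force participation rate = 192.48 / 285.50 = 67.42%.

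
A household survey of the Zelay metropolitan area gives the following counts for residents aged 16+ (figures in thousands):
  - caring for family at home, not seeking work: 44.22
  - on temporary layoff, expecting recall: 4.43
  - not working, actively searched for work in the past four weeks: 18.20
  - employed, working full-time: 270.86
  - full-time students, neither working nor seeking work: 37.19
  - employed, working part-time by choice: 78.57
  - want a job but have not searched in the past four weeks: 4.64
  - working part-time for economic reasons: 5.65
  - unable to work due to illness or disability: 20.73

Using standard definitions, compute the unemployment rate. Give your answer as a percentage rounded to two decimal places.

Employed = 270.86 + 78.57 + 5.65 = 355.08 thousand (anyone who worked, including part-time for economic reasons, counts as employed).
Unemployed = 4.43 + 18.20 = 22.63 thousand (jobless and actively searching, or on temporary layoff).
Labor force = 355.08 + 22.63 = 377.71 thousand.
Unemployment rate = 22.63 / 377.71 = 5.99%.

Unemployment rate ≈ 5.99%.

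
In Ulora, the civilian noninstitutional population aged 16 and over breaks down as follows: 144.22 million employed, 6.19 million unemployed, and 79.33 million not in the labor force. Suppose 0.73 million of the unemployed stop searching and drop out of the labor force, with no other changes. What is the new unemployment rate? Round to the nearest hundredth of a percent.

New unemployment rate ≈ 3.65%.

Initially, labor force = 144.22 + 6.19 = 150.41 million, so u = 6.19/150.41 = 4.12%.
After the change, unemployed and labor force both fall by 0.73 → E = 144.22, U = 5.46, labor force = 149.68 million.
New unemployment rate = 5.46 / 149.68 = 3.65%.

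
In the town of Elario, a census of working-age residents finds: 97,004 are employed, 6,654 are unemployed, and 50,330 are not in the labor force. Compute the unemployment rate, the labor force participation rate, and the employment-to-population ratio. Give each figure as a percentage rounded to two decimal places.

Unemployment rate ≈ 6.42%; labor force participation rate ≈ 67.32%; employment-population ratio ≈ 62.99%.

Labor force = employed + unemployed = 97,004 + 6,654 = 103,658.
Working-age population = 103,658 + 50,330 = 153,988.
Unemployment rate = 6,654 / 103,658 = 6.42%.
Labor force participation rate = 103,658 / 153,988 = 67.32%.
Employment-population ratio = 97,004 / 153,988 = 62.99%.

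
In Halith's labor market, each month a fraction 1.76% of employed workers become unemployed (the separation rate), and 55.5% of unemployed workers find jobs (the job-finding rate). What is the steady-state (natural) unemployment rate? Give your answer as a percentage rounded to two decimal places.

Steady-state unemployment rate ≈ 3.07%.

At steady state the flows balance: s·E = f·U, so U/(E+U) = s/(s+f).
u* = 1.76 / (1.76 + 55.5) = 1.76 / 57.26 = 3.07%.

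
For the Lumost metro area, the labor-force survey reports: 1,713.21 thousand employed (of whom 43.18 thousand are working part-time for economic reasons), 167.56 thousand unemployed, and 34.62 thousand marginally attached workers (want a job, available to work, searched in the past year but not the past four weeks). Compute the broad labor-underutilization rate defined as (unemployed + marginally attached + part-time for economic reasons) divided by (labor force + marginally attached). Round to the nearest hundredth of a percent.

Broad underutilization rate ≈ 12.81%.

Labor force = 1,713.21 + 167.56 = 1,880.77 thousand.
Numerator = 167.56 + 34.62 + 43.18 = 245.36 thousand.
Denominator = 1,880.77 + 34.62 = 1,915.39 thousand.
Broad rate = 245.36 / 1,915.39 = 12.81%.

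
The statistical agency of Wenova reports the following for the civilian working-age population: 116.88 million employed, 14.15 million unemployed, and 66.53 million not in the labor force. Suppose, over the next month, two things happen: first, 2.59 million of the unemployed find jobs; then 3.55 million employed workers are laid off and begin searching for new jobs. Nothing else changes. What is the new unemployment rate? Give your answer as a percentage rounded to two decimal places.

Initially, labor force = 116.88 + 14.15 = 131.03 million, so u = 14.15/131.03 = 10.80%.
After the first change, unemployed falls and employed rises by 2.59; labor force unchanged → E = 119.47, U = 11.56, labor force = 131.03 million.
After the second change, employed falls and unemployed rises by 3.55; labor force unchanged → E = 115.92, U = 15.11, labor force = 131.03 million.
New unemployment rate = 15.11 / 131.03 = 11.53%.

New unemployment rate ≈ 11.53%.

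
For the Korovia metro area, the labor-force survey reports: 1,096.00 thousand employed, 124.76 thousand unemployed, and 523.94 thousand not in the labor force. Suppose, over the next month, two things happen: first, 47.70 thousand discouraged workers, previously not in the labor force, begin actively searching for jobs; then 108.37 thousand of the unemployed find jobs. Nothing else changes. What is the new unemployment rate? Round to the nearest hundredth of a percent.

Initially, labor force = 1,096.00 + 124.76 = 1,220.76 thousand, so u = 124.76/1,220.76 = 10.22%.
After the first change, unemployed and labor force both rise by 47.70 → E = 1,096.00, U = 172.46, labor force = 1,268.46 thousand.
After the second change, unemployed falls and employed rises by 108.37; labor force unchanged → E = 1,204.37, U = 64.09, labor force = 1,268.46 thousand.
New unemployment rate = 64.09 / 1,268.46 = 5.05%.

New unemployment rate ≈ 5.05%.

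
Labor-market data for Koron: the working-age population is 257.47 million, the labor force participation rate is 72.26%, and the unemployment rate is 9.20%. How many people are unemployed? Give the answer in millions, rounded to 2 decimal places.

About 17.12 million are unemployed.

Labor force = 0.7226 × 257.47 = 186.05 million.
Unemployed = 0.0920 × 186.05 ≈ 17.12 million.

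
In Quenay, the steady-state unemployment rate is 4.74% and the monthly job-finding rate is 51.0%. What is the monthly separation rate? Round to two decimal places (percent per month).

Separation rate ≈ 2.54% per month.

From u* = s/(s+f): s = u·f/(1−u).
s = 0.0474 × 51.0 / (1 − 0.0474) = 2.4174 / 0.9526 ≈ 2.54% per month.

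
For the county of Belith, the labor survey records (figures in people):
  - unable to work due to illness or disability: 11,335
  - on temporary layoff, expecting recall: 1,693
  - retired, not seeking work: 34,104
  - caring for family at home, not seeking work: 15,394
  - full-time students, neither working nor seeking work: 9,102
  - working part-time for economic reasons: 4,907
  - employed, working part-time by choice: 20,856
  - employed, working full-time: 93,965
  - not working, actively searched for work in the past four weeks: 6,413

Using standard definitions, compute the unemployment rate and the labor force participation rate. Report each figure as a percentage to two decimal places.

Unemployment rate ≈ 6.34%; labor force participation rate ≈ 64.64%.

Employed = 4,907 + 20,856 + 93,965 = 119,728 (anyone who worked, including part-time for economic reasons, counts as employed).
Unemployed = 1,693 + 6,413 = 8,106 (jobless and actively searching, or on temporary layoff).
Labor force = 119,728 + 8,106 = 127,834.
Not in labor force = 11,335 + 34,104 + 15,394 + 9,102 = 69,935 (those not working and not actively searching are outside the labor force).
Civilian working-age population = 127,834 + 69,935 = 197,769.
Unemployment rate = 8,106 / 127,834 = 6.34%.
Labor force participation rate = 127,834 / 197,769 = 64.64%.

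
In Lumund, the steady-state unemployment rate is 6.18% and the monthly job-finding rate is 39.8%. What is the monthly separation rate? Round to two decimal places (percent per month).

Separation rate ≈ 2.62% per month.

From u* = s/(s+f): s = u·f/(1−u).
s = 0.0618 × 39.8 / (1 − 0.0618) = 2.4596 / 0.9382 ≈ 2.62% per month.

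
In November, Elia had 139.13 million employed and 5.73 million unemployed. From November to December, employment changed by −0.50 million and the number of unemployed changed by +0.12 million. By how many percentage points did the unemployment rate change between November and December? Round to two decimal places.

The unemployment rate changed by +0.09 percentage points.

November: labor force = 139.13 + 5.73 = 144.86; u = 5.73/144.86 = 3.96%.
December: labor force = 138.63 + 5.85 = 144.48; u = 5.85/144.48 = 4.05%.
Change = 4.05% − 3.96% = +0.09 pp.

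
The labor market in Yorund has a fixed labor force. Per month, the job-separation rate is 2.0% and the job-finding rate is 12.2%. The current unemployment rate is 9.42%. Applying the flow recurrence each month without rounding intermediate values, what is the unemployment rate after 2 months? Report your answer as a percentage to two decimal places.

Unemployment rate after two months ≈ 10.65%.

With a fixed labor force, u_{t+1} = u_t + s·(1−u_t) − f·u_t = u_t·(1−s−f) + s.
Here 1−s−f = 0.858 and s = 0.020.
u_1 = 0.094200 × 0.858 + 0.020 = 0.100824.
u_2 = 0.100824 × 0.858 + 0.020 = 0.106507.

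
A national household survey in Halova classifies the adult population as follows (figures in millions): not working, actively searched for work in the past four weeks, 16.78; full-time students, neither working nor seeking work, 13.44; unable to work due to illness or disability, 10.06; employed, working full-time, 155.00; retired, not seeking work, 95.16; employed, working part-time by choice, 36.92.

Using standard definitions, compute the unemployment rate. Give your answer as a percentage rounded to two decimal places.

Employed = 155.00 + 36.92 = 191.92 million.
Unemployed = 16.78 million.
Labor force = 191.92 + 16.78 = 208.70 million.
Unemployment rate = 16.78 / 208.70 = 8.04%.

Unemployment rate ≈ 8.04%.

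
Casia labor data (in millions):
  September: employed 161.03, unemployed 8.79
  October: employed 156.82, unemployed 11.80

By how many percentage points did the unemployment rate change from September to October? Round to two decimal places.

The unemployment rate changed by +1.82 percentage points.

September: labor force = 161.03 + 8.79 = 169.82; u = 8.79/169.82 = 5.18%.
October: labor force = 156.82 + 11.80 = 168.62; u = 11.80/168.62 = 7.00%.
Change = 7.00% − 5.18% = +1.82 pp.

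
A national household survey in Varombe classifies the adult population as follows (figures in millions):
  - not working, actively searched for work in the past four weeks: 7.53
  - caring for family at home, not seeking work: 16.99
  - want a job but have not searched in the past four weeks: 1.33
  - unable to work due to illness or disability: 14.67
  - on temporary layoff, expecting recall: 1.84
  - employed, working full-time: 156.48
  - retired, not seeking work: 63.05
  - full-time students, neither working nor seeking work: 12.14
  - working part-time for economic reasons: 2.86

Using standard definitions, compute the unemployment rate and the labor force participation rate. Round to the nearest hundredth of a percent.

Unemployment rate ≈ 5.55%; labor force participation rate ≈ 60.93%.

Employed = 156.48 + 2.86 = 159.34 million (anyone who worked, including part-time for economic reasons, counts as employed).
Unemployed = 7.53 + 1.84 = 9.37 million (jobless and actively searching, or on temporary layoff).
Labor force = 159.34 + 9.37 = 168.71 million.
Not in labor force = 16.99 + 1.33 + 14.67 + 63.05 + 12.14 = 108.18 million (those not working and not actively searching are outside the labor force — including those who want a job but have given up searching).
Civilian working-age population = 168.71 + 108.18 = 276.89 million.
Unemployment rate = 9.37 / 168.71 = 5.55%.
Labor force participation rate = 168.71 / 276.89 = 60.93%.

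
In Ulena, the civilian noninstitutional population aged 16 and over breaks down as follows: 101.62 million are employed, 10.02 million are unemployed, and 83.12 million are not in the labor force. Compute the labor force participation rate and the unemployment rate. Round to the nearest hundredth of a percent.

Labor force = employed + unemployed = 101.62 + 10.02 = 111.64 million.
Working-age population = 111.64 + 83.12 = 194.76 million.
Unemployment rate = 10.02 / 111.64 = 8.98%.
Labor force participation rate = 111.64 / 194.76 = 57.32%.

Labor force participation rate ≈ 57.32%; unemployment rate ≈ 8.98%.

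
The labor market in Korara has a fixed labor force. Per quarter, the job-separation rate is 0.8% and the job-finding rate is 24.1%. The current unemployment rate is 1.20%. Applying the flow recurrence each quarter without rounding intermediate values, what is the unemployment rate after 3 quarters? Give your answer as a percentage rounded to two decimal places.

Unemployment rate after three quarters ≈ 2.36%.

With a fixed labor force, u_{t+1} = u_t + s·(1−u_t) − f·u_t = u_t·(1−s−f) + s.
Here 1−s−f = 0.751 and s = 0.008.
u_1 = 0.012000 × 0.751 + 0.008 = 0.017012.
u_2 = 0.017012 × 0.751 + 0.008 = 0.020776.
u_3 = 0.020776 × 0.751 + 0.008 = 0.023603.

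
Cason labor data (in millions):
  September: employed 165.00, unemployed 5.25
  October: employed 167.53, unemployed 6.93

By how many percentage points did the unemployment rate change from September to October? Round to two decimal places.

September: labor force = 165.00 + 5.25 = 170.25; u = 5.25/170.25 = 3.08%.
October: labor force = 167.53 + 6.93 = 174.46; u = 6.93/174.46 = 3.97%.
Change = 3.97% − 3.08% = +0.89 pp.

The unemployment rate changed by +0.89 percentage points.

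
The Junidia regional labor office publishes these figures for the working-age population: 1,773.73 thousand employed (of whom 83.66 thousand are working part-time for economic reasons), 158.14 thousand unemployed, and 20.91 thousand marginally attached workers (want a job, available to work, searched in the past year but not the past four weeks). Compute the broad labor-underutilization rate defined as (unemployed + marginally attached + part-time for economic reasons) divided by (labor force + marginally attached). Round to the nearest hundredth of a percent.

Broad underutilization rate ≈ 13.45%.

Labor force = 1,773.73 + 158.14 = 1,931.87 thousand.
Numerator = 158.14 + 20.91 + 83.66 = 262.71 thousand.
Denominator = 1,931.87 + 20.91 = 1,952.78 thousand.
Broad rate = 262.71 / 1,952.78 = 13.45%.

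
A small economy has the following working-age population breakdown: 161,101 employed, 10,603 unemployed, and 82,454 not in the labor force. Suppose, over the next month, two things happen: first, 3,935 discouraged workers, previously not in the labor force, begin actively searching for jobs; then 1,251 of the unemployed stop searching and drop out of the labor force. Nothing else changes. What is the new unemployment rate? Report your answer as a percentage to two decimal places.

New unemployment rate ≈ 7.62%.

Initially, labor force = 161,101 + 10,603 = 171,704, so u = 10,603/171,704 = 6.18%.
After the first change, unemployed and labor force both rise by 3,935 → E = 161,101, U = 14,538, labor force = 175,639.
After the second change, unemployed and labor force both fall by 1,251 → E = 161,101, U = 13,287, labor force = 174,388.
New unemployment rate = 13,287 / 174,388 = 7.62%.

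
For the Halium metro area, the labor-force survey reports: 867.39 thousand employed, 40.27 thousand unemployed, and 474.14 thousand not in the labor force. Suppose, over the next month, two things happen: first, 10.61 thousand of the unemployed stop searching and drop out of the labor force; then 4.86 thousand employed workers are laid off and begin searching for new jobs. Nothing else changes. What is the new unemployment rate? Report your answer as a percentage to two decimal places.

New unemployment rate ≈ 3.85%.

Initially, labor force = 867.39 + 40.27 = 907.66 thousand, so u = 40.27/907.66 = 4.44%.
After the first change, unemployed and labor force both fall by 10.61 → E = 867.39, U = 29.66, labor force = 897.05 thousand.
After the second change, employed falls and unemployed rises by 4.86; labor force unchanged → E = 862.53, U = 34.52, labor force = 897.05 thousand.
New unemployment rate = 34.52 / 897.05 = 3.85%.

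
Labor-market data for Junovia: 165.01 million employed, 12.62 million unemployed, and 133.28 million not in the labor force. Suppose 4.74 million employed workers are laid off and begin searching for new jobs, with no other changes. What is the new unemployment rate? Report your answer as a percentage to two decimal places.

Initially, labor force = 165.01 + 12.62 = 177.63 million, so u = 12.62/177.63 = 7.10%.
After the change, employed falls and unemployed rises by 4.74; labor force unchanged → E = 160.27, U = 17.36, labor force = 177.63 million.
New unemployment rate = 17.36 / 177.63 = 9.77%.

New unemployment rate ≈ 9.77%.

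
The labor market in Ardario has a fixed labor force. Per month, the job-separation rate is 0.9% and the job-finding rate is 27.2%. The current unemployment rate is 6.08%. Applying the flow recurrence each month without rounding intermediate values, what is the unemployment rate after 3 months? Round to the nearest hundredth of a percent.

With a fixed labor force, u_{t+1} = u_t + s·(1−u_t) − f·u_t = u_t·(1−s−f) + s.
Here 1−s−f = 0.719 and s = 0.009.
u_1 = 0.060800 × 0.719 + 0.009 = 0.052715.
u_2 = 0.052715 × 0.719 + 0.009 = 0.046902.
u_3 = 0.046902 × 0.719 + 0.009 = 0.042723.

Unemployment rate after three months ≈ 4.27%.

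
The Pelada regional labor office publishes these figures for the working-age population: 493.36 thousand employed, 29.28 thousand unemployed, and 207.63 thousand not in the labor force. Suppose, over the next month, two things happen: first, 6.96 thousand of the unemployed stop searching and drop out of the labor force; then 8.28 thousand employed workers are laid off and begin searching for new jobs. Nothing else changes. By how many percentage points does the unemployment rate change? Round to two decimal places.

Initially, labor force = 493.36 + 29.28 = 522.64 thousand, so u = 29.28/522.64 = 5.60%.
After the first change, unemployed and labor force both fall by 6.96 → E = 493.36, U = 22.32, labor force = 515.68 thousand.
After the second change, employed falls and unemployed rises by 8.28; labor force unchanged → E = 485.08, U = 30.60, labor force = 515.68 thousand.
New unemployment rate = 30.60 / 515.68 = 5.93%.
Change = 5.93% − 5.60% = +0.33 percentage points.

The unemployment rate changes by +0.33 percentage points.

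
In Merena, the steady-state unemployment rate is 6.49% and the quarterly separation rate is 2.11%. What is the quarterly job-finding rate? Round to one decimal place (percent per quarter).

Job-finding rate ≈ 30.4% per quarter.

From u* = s/(s+f): f = s·(1−u)/u.
f = 2.11 × (1 − 0.0649) / 0.0649 = 1.9731 / 0.0649 ≈ 30.4% per quarter.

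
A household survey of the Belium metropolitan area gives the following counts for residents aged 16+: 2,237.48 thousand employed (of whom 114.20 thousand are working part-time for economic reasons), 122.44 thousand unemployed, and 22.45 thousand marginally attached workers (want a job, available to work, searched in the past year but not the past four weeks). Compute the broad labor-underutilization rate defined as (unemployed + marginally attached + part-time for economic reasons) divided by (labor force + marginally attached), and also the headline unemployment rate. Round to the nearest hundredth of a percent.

Broad underutilization rate ≈ 10.88%; headline unemployment rate ≈ 5.19%.

Labor force = 2,237.48 + 122.44 = 2,359.92 thousand.
Numerator = 122.44 + 22.45 + 114.20 = 259.09 thousand.
Denominator = 2,359.92 + 22.45 = 2,382.37 thousand.
Broad rate = 259.09 / 2,382.37 = 10.88%.
Headline unemployment rate = 122.44 / 2,359.92 = 5.19%.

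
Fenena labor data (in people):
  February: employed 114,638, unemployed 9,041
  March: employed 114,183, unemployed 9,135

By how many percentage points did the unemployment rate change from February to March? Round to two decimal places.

The unemployment rate changed by +0.10 percentage points.

February: labor force = 114,638 + 9,041 = 123,679; u = 9,041/123,679 = 7.31%.
March: labor force = 114,183 + 9,135 = 123,318; u = 9,135/123,318 = 7.41%.
Change = 7.41% − 7.31% = +0.10 pp.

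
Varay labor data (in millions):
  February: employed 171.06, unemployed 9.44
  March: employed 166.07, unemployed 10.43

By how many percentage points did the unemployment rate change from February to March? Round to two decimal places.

February: labor force = 171.06 + 9.44 = 180.50; u = 9.44/180.50 = 5.23%.
March: labor force = 166.07 + 10.43 = 176.50; u = 10.43/176.50 = 5.91%.
Change = 5.91% − 5.23% = +0.68 pp.

The unemployment rate changed by +0.68 percentage points.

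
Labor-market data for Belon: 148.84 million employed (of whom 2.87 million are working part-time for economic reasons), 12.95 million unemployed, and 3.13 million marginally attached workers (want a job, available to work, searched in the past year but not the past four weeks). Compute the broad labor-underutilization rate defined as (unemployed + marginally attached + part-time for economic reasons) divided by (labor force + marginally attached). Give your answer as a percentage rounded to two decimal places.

Broad underutilization rate ≈ 11.49%.

Labor force = 148.84 + 12.95 = 161.79 million.
Numerator = 12.95 + 3.13 + 2.87 = 18.95 million.
Denominator = 161.79 + 3.13 = 164.92 million.
Broad rate = 18.95 / 164.92 = 11.49%.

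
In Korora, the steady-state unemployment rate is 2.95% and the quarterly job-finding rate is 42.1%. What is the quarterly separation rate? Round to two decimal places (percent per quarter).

Separation rate ≈ 1.28% per quarter.

From u* = s/(s+f): s = u·f/(1−u).
s = 0.0295 × 42.1 / (1 − 0.0295) = 1.2420 / 0.9705 ≈ 1.28% per quarter.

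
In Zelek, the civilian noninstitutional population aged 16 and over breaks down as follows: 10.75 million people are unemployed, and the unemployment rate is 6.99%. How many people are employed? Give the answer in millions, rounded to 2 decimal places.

Labor force = U / u = 10.75 / 0.0699 ≈ 153.79 million.
Employed = labor force − unemployed = 153.79 − 10.75 = 143.04 million.

About 143.04 million are employed.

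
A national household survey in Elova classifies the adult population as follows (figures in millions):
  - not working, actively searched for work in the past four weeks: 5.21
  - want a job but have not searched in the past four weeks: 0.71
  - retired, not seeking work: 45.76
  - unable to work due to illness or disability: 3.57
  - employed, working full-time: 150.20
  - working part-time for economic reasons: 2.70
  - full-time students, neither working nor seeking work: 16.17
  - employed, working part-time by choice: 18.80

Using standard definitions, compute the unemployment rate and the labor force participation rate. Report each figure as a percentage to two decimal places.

Unemployment rate ≈ 2.95%; labor force participation rate ≈ 72.77%.

Employed = 150.20 + 2.70 + 18.80 = 171.70 million (anyone who worked, including part-time for economic reasons, counts as employed).
Unemployed = 5.21 million.
Labor force = 171.70 + 5.21 = 176.91 million.
Not in labor force = 0.71 + 45.76 + 3.57 + 16.17 = 66.21 million (those not working and not actively searching are outside the labor force — including those who want a job but have given up searching).
Civilian working-age population = 176.91 + 66.21 = 243.12 million.
Unemployment rate = 5.21 / 176.91 = 2.95%.
Labor force participation rate = 176.91 / 243.12 = 72.77%.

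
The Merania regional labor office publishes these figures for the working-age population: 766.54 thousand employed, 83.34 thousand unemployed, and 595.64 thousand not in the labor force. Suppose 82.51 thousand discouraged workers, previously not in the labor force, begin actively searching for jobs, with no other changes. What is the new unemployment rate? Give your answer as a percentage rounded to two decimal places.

New unemployment rate ≈ 17.79%.

Initially, labor force = 766.54 + 83.34 = 849.88 thousand, so u = 83.34/849.88 = 9.81%.
After the change, unemployed and labor force both rise by 82.51 → E = 766.54, U = 165.85, labor force = 932.39 thousand.
New unemployment rate = 165.85 / 932.39 = 17.79%.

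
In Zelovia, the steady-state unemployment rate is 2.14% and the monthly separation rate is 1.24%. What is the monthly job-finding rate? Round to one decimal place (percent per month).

Job-finding rate ≈ 56.7% per month.

From u* = s/(s+f): f = s·(1−u)/u.
f = 1.24 × (1 − 0.0214) / 0.0214 = 1.2135 / 0.0214 ≈ 56.7% per month.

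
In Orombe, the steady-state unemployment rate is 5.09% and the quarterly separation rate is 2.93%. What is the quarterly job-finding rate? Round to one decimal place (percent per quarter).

Job-finding rate ≈ 54.6% per quarter.

From u* = s/(s+f): f = s·(1−u)/u.
f = 2.93 × (1 − 0.0509) / 0.0509 = 2.7809 / 0.0509 ≈ 54.6% per quarter.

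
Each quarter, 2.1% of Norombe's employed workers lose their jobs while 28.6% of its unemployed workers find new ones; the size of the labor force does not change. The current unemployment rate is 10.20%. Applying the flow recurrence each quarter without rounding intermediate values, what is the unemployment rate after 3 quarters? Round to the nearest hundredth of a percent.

Unemployment rate after three quarters ≈ 7.96%.

With a fixed labor force, u_{t+1} = u_t + s·(1−u_t) − f·u_t = u_t·(1−s−f) + s.
Here 1−s−f = 0.693 and s = 0.021.
u_1 = 0.102000 × 0.693 + 0.021 = 0.091686.
u_2 = 0.091686 × 0.693 + 0.021 = 0.084538.
u_3 = 0.084538 × 0.693 + 0.021 = 0.079585.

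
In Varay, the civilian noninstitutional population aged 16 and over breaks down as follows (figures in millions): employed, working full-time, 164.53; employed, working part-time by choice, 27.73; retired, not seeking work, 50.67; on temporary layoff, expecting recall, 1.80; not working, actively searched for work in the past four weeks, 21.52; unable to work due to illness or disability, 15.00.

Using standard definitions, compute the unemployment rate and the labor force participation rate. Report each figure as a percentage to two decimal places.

Unemployment rate ≈ 10.82%; labor force participation rate ≈ 76.65%.

Employed = 164.53 + 27.73 = 192.26 million.
Unemployed = 1.80 + 21.52 = 23.32 million (jobless and actively searching, or on temporary layoff).
Labor force = 192.26 + 23.32 = 215.58 million.
Not in labor force = 50.67 + 15.00 = 65.67 million (those not working and not actively searching are outside the labor force).
Civilian working-age population = 215.58 + 65.67 = 281.25 million.
Unemployment rate = 23.32 / 215.58 = 10.82%.
Labor force participation rate = 215.58 / 281.25 = 76.65%.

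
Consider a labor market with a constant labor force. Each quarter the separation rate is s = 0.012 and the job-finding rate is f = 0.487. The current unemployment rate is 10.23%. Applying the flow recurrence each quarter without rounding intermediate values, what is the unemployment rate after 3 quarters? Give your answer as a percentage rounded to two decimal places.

Unemployment rate after three quarters ≈ 3.39%.

With a fixed labor force, u_{t+1} = u_t + s·(1−u_t) − f·u_t = u_t·(1−s−f) + s.
Here 1−s−f = 0.501 and s = 0.012.
u_1 = 0.102300 × 0.501 + 0.012 = 0.063252.
u_2 = 0.063252 × 0.501 + 0.012 = 0.043689.
u_3 = 0.043689 × 0.501 + 0.012 = 0.033888.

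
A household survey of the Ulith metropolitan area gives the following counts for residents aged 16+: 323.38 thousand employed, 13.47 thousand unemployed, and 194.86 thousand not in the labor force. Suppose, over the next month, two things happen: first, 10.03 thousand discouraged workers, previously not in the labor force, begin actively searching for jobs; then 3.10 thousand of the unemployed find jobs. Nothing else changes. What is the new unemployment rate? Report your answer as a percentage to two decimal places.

New unemployment rate ≈ 5.88%.

Initially, labor force = 323.38 + 13.47 = 336.85 thousand, so u = 13.47/336.85 = 4.00%.
After the first change, unemployed and labor force both rise by 10.03 → E = 323.38, U = 23.50, labor force = 346.88 thousand.
After the second change, unemployed falls and employed rises by 3.10; labor force unchanged → E = 326.48, U = 20.40, labor force = 346.88 thousand.
New unemployment rate = 20.40 / 346.88 = 5.88%.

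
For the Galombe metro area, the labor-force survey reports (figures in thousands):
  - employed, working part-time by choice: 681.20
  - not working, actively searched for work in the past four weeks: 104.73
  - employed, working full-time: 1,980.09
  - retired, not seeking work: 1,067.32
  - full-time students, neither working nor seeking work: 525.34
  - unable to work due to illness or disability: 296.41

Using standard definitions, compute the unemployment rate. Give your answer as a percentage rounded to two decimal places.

Employed = 681.20 + 1,980.09 = 2,661.29 thousand.
Unemployed = 104.73 thousand.
Labor force = 2,661.29 + 104.73 = 2,766.02 thousand.
Unemployment rate = 104.73 / 2,766.02 = 3.79%.

Unemployment rate ≈ 3.79%.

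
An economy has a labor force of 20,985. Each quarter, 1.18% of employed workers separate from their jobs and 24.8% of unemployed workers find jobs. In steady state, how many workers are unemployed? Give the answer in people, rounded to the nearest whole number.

Steady-state unemployment rate u* = s/(s+f) = 1.18/(1.18+24.8) = 0.045420.
Unemployed = u* × labor force = 0.045420 × 20,985 ≈ 953.

About 953 are unemployed in steady state.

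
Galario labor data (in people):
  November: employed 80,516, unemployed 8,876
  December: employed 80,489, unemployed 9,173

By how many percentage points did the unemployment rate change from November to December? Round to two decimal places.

The unemployment rate changed by +0.30 percentage points.

November: labor force = 80,516 + 8,876 = 89,392; u = 8,876/89,392 = 9.93%.
December: labor force = 80,489 + 9,173 = 89,662; u = 9,173/89,662 = 10.23%.
Change = 10.23% − 9.93% = +0.30 pp.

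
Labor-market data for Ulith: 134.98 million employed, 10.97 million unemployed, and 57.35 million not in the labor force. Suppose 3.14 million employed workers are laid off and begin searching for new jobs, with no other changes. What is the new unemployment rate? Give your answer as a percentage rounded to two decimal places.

New unemployment rate ≈ 9.67%.

Initially, labor force = 134.98 + 10.97 = 145.95 million, so u = 10.97/145.95 = 7.52%.
After the change, employed falls and unemployed rises by 3.14; labor force unchanged → E = 131.84, U = 14.11, labor force = 145.95 million.
New unemployment rate = 14.11 / 145.95 = 9.67%.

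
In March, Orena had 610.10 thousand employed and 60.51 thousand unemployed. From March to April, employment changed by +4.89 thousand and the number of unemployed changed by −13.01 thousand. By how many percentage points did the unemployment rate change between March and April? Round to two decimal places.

March: labor force = 610.10 + 60.51 = 670.61; u = 60.51/670.61 = 9.02%.
April: labor force = 614.99 + 47.50 = 662.49; u = 47.50/662.49 = 7.17%.
Change = 7.17% − 9.02% = −1.85 pp.

The unemployment rate changed by −1.85 percentage points.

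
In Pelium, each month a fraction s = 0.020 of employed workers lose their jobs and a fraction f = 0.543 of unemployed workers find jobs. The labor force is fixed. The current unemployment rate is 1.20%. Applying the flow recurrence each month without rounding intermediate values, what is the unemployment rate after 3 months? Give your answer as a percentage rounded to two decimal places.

With a fixed labor force, u_{t+1} = u_t + s·(1−u_t) − f·u_t = u_t·(1−s−f) + s.
Here 1−s−f = 0.437 and s = 0.020.
u_1 = 0.012000 × 0.437 + 0.020 = 0.025244.
u_2 = 0.025244 × 0.437 + 0.020 = 0.031032.
u_3 = 0.031032 × 0.437 + 0.020 = 0.033561.

Unemployment rate after three months ≈ 3.36%.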